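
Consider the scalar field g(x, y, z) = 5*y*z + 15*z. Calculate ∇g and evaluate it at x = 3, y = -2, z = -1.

∂g/∂x = 0
∂g/∂y = 5*z
∂g/∂z = 5*y + 15
∇g = (0, 5*z, 5*y + 15)
At (3, -2, -1): (0, -5, 5).

(0, -5, 5)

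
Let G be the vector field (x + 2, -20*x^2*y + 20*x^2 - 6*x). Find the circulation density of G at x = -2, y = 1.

-6

∂G₂/∂x = -40*x*y + 40*x - 6
∂G₁/∂y = 0
Scalar curl = -40*x*y + 40*x - 6
At (-2, 1): -6.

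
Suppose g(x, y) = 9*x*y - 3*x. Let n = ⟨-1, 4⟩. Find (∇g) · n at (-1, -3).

-6

∂g/∂x = 9*y - 3
∂g/∂y = 9*x
∇g at (-1, -3) = (-30, -9)
∇g · n = (-30)(-1) + (-9)(4) = -6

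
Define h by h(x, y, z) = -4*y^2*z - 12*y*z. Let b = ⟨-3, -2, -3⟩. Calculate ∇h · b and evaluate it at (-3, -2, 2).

-40

∂h/∂x = 0
∂h/∂y = -8*y*z - 12*z
∂h/∂z = -4*y^2 - 12*y
∇h at (-3, -2, 2) = (0, 8, 8)
∇h · b = (0)(-3) + (8)(-2) + (8)(-3) = -40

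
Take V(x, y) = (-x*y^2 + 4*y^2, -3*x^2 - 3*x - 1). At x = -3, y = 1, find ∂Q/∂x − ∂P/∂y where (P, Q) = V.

1

∂V₂/∂x = -6*x - 3
∂V₁/∂y = -2*x*y + 8*y
Scalar curl = 2*x*y - 6*x - 8*y - 3
At (-3, 1): 1.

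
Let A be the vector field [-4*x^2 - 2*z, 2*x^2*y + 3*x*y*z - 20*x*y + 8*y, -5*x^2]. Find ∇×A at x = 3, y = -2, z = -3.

(18, 28, 34)

(∇×A)₁ = ∂A₃/∂y − ∂A₂/∂z = -3*x*y
(∇×A)₂ = ∂A₁/∂z − ∂A₃/∂x = 10*x - 2
(∇×A)₃ = ∂A₂/∂x − ∂A₁/∂y = 4*x*y + 3*y*z - 20*y
∇×A = (-3*x*y, 10*x - 2, 4*x*y + 3*y*z - 20*y)
At (3, -2, -3): (18, 28, 34).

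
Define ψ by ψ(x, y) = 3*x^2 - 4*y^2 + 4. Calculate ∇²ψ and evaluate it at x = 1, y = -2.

-2

∂²ψ/∂x² = 6
∂²ψ/∂y² = -8
∇²ψ = -2
At (1, -2): -2.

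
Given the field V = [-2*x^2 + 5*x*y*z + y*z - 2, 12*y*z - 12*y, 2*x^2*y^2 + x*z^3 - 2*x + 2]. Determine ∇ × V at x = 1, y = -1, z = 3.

(8, -35, -18)

(∇×V)₁ = ∂V₃/∂y − ∂V₂/∂z = 4*x^2*y - 12*y
(∇×V)₂ = ∂V₁/∂z − ∂V₃/∂x = -4*x*y^2 + 5*x*y + y - z^3 + 2
(∇×V)₃ = ∂V₂/∂x − ∂V₁/∂y = -5*x*z - z
∇×V = (4*x^2*y - 12*y, -4*x*y^2 + 5*x*y + y - z^3 + 2, -5*x*z - z)
At (1, -1, 3): (8, -35, -18).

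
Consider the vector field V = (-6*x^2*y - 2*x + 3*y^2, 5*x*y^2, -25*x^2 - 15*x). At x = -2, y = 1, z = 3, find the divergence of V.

2

∂V₁/∂x = -12*x*y - 2
∂V₂/∂y = 10*x*y
∂V₃/∂z = 0
∇·V = -2*x*y - 2
At (-2, 1, 3): 2.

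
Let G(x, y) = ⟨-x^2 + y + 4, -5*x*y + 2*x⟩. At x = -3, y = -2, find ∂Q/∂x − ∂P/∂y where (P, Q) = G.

11

∂G₂/∂x = -5*y + 2
∂G₁/∂y = 1
Scalar curl = -5*y + 1
At (-3, -2): 11.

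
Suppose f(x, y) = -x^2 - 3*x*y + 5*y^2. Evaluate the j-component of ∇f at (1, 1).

7

(∇f)_2 = ∂f/∂y = -3*x + 10*y
At (1, 1): 7.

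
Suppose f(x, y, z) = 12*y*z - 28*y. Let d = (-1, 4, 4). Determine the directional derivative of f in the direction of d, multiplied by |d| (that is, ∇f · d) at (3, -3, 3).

∂f/∂x = 0
∂f/∂y = 12*z - 28
∂f/∂z = 12*y
∇f at (3, -3, 3) = (0, 8, -36)
∇f · d = (0)(-1) + (8)(4) + (-36)(4) = -112

-112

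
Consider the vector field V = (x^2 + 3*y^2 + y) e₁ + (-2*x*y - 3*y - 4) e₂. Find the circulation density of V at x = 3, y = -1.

∂V₂/∂x = -2*y
∂V₁/∂y = 6*y + 1
Scalar curl = -8*y - 1
At (3, -1): 7.

7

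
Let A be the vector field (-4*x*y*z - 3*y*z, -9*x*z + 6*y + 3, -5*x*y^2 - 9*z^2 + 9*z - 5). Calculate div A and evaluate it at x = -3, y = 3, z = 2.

-45

∂A₁/∂x = -4*y*z
∂A₂/∂y = 6
∂A₃/∂z = -18*z + 9
∇·A = -4*y*z - 18*z + 15
At (-3, 3, 2): -45.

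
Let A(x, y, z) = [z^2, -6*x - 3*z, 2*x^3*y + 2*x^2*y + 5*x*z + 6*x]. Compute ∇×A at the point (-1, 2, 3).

(3, -19, -6)

(∇×A)₁ = ∂A₃/∂y − ∂A₂/∂z = 2*x^3 + 2*x^2 + 3
(∇×A)₂ = ∂A₁/∂z − ∂A₃/∂x = -6*x^2*y - 4*x*y - 3*z - 6
(∇×A)₃ = ∂A₂/∂x − ∂A₁/∂y = -6
∇×A = (2*x^3 + 2*x^2 + 3, -6*x^2*y - 4*x*y - 3*z - 6, -6)
At (-1, 2, 3): (3, -19, -6).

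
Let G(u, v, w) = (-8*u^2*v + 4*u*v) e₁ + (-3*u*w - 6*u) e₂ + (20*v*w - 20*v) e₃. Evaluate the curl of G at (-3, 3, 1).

(-9, 0, 75)

(∇×G)₁ = ∂G₃/∂v − ∂G₂/∂w = 3*u + 20*w - 20
(∇×G)₂ = ∂G₁/∂w − ∂G₃/∂u = 0
(∇×G)₃ = ∂G₂/∂u − ∂G₁/∂v = 8*u^2 - 4*u - 3*w - 6
∇×G = (3*u + 20*w - 20, 0, 8*u^2 - 4*u - 3*w - 6)
At (-3, 3, 1): (-9, 0, 75).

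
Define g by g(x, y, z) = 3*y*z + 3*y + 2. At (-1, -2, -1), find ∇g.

(0, 0, -6)

∂g/∂x = 0
∂g/∂y = 3*z + 3
∂g/∂z = 3*y
∇g = (0, 3*z + 3, 3*y)
At (-1, -2, -1): (0, 0, -6).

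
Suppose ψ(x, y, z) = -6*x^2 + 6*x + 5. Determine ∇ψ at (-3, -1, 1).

(42, 0, 0)

∂ψ/∂x = -12*x + 6
∂ψ/∂y = 0
∂ψ/∂z = 0
∇ψ = (-12*x + 6, 0, 0)
At (-3, -1, 1): (42, 0, 0).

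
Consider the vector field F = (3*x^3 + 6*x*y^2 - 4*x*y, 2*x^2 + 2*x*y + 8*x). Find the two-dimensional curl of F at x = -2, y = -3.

-86

∂F₂/∂x = 4*x + 2*y + 8
∂F₁/∂y = 12*x*y - 4*x
Scalar curl = -12*x*y + 8*x + 2*y + 8
At (-2, -3): -86.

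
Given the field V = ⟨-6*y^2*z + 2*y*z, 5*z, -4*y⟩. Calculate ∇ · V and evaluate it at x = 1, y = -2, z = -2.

∂V₁/∂x = 0
∂V₂/∂y = 0
∂V₃/∂z = 0
∇·V = 0
At (1, -2, -2): 0.

0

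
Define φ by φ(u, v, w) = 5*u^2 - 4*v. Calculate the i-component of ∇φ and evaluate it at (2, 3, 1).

(∇φ)_1 = ∂φ/∂u = 10*u
At (2, 3, 1): 20.

20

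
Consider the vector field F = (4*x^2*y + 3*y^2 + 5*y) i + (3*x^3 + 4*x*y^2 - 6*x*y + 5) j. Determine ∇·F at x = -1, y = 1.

-10

∂F₁/∂x = 8*x*y
∂F₂/∂y = 8*x*y - 6*x
∇·F = 16*x*y - 6*x
At (-1, 1): -10.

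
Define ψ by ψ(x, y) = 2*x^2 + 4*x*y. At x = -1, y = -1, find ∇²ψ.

∂²ψ/∂x² = 4
∂²ψ/∂y² = 0
∇²ψ = 4
At (-1, -1): 4.

4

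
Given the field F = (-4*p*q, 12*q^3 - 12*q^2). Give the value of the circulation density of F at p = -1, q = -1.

-4

∂F₂/∂p = 0
∂F₁/∂q = -4*p
Scalar curl = 4*p
At (-1, -1): -4.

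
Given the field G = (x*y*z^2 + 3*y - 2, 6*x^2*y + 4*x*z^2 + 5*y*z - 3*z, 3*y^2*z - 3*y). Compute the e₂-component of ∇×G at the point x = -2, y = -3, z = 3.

(∇×G)_2 = ∂G₁/∂z − ∂G₃/∂x
= 2*x*y*z − (0)
= 2*x*y*z
At (-2, -3, 3): 36.

36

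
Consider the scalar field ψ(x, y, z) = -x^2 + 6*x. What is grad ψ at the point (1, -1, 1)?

∂ψ/∂x = -2*x + 6
∂ψ/∂y = 0
∂ψ/∂z = 0
∇ψ = (-2*x + 6, 0, 0)
At (1, -1, 1): (4, 0, 0).

(4, 0, 0)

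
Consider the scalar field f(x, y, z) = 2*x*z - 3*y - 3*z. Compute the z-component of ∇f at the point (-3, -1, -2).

-9

(∇f)_3 = ∂f/∂z = 2*x - 3
At (-3, -1, -2): -9.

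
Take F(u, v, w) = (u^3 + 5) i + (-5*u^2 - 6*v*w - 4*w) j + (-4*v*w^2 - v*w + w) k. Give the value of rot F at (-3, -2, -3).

(∇×F)₁ = ∂F₃/∂v − ∂F₂/∂w = 6*v - 4*w^2 - w + 4
(∇×F)₂ = ∂F₁/∂w − ∂F₃/∂u = 0
(∇×F)₃ = ∂F₂/∂u − ∂F₁/∂v = -10*u
∇×F = (6*v - 4*w^2 - w + 4, 0, -10*u)
At (-3, -2, -3): (-41, 0, 30).

(-41, 0, 30)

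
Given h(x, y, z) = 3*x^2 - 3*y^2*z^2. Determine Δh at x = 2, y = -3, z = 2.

∂²h/∂x² = 6
∂²h/∂y² = -6*z^2
∂²h/∂z² = -6*y^2
∇²h = -6*y^2 - 6*z^2 + 6
At (2, -3, 2): -72.

-72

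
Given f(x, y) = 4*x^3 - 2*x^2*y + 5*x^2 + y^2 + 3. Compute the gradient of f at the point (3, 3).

(102, -12)

∂f/∂x = 12*x^2 - 4*x*y + 10*x
∂f/∂y = -2*x^2 + 2*y
∇f = (12*x^2 - 4*x*y + 10*x, -2*x^2 + 2*y)
At (3, 3): (102, -12).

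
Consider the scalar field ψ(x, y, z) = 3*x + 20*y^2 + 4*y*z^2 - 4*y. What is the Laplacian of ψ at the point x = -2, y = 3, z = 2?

64

∂²ψ/∂x² = 0
∂²ψ/∂y² = 40
∂²ψ/∂z² = 8*y
∇²ψ = 8*y + 40
At (-2, 3, 2): 64.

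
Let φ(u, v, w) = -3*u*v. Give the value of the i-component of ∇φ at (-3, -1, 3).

(∇φ)_1 = ∂φ/∂u = -3*v
At (-3, -1, 3): 3.

3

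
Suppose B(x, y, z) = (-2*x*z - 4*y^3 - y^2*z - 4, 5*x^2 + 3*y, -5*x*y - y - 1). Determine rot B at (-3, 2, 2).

(14, 12, 26)

(∇×B)₁ = ∂B₃/∂y − ∂B₂/∂z = -5*x - 1
(∇×B)₂ = ∂B₁/∂z − ∂B₃/∂x = -2*x - y^2 + 5*y
(∇×B)₃ = ∂B₂/∂x − ∂B₁/∂y = 10*x + 12*y^2 + 2*y*z
∇×B = (-5*x - 1, -2*x - y^2 + 5*y, 10*x + 12*y^2 + 2*y*z)
At (-3, 2, 2): (14, 12, 26).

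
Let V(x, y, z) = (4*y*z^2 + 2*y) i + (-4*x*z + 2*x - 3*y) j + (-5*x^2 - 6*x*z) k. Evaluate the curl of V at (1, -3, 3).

(4, -44, -48)

(∇×V)₁ = ∂V₃/∂y − ∂V₂/∂z = 4*x
(∇×V)₂ = ∂V₁/∂z − ∂V₃/∂x = 10*x + 8*y*z + 6*z
(∇×V)₃ = ∂V₂/∂x − ∂V₁/∂y = -4*z^2 - 4*z
∇×V = (4*x, 10*x + 8*y*z + 6*z, -4*z^2 - 4*z)
At (1, -3, 3): (4, -44, -48).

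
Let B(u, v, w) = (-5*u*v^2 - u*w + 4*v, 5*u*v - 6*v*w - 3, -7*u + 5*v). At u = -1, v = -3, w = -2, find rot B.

(∇×B)₁ = ∂B₃/∂v − ∂B₂/∂w = 6*v + 5
(∇×B)₂ = ∂B₁/∂w − ∂B₃/∂u = -u + 7
(∇×B)₃ = ∂B₂/∂u − ∂B₁/∂v = 10*u*v + 5*v - 4
∇×B = (6*v + 5, -u + 7, 10*u*v + 5*v - 4)
At (-1, -3, -2): (-13, 8, 11).

(-13, 8, 11)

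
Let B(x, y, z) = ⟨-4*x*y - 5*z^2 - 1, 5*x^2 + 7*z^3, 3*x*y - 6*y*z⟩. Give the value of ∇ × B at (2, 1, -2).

(-66, 17, 28)

(∇×B)₁ = ∂B₃/∂y − ∂B₂/∂z = 3*x - 21*z^2 - 6*z
(∇×B)₂ = ∂B₁/∂z − ∂B₃/∂x = -3*y - 10*z
(∇×B)₃ = ∂B₂/∂x − ∂B₁/∂y = 14*x
∇×B = (3*x - 21*z^2 - 6*z, -3*y - 10*z, 14*x)
At (2, 1, -2): (-66, 17, 28).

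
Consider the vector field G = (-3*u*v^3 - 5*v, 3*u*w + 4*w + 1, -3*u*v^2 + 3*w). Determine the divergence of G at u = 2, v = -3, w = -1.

84

∂G₁/∂u = -3*v^3
∂G₂/∂v = 0
∂G₃/∂w = 3
∇·G = -3*v^3 + 3
At (2, -3, -1): 84.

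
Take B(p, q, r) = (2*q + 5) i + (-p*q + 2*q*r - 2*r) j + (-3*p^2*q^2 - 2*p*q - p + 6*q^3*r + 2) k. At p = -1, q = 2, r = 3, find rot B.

(204, -19, -4)

(∇×B)₁ = ∂B₃/∂q − ∂B₂/∂r = -6*p^2*q - 2*p + 18*q^2*r - 2*q + 2
(∇×B)₂ = ∂B₁/∂r − ∂B₃/∂p = 6*p*q^2 + 2*q + 1
(∇×B)₃ = ∂B₂/∂p − ∂B₁/∂q = -q - 2
∇×B = (-6*p^2*q - 2*p + 18*q^2*r - 2*q + 2, 6*p*q^2 + 2*q + 1, -q - 2)
At (-1, 2, 3): (204, -19, -4).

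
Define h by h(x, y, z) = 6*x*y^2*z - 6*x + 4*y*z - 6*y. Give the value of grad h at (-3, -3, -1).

∂h/∂x = 6*y^2*z - 6
∂h/∂y = 12*x*y*z + 4*z - 6
∂h/∂z = 6*x*y^2 + 4*y
∇h = (6*y^2*z - 6, 12*x*y*z + 4*z - 6, 6*x*y^2 + 4*y)
At (-3, -3, -1): (-60, -118, -174).

(-60, -118, -174)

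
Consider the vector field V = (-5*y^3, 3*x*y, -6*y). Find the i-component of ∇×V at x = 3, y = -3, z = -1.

(∇×V)_1 = ∂V₃/∂y − ∂V₂/∂z
= -6 − (0)
= -6
At (3, -3, -1): -6.

-6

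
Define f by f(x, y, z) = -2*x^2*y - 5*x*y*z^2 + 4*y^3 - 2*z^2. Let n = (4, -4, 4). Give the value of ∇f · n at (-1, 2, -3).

∂f/∂x = -4*x*y - 5*y*z^2
∂f/∂y = -2*x^2 - 5*x*z^2 + 12*y^2
∂f/∂z = -10*x*y*z - 4*z
∇f at (-1, 2, -3) = (-82, 91, -48)
∇f · n = (-82)(4) + (91)(-4) + (-48)(4) = -884

-884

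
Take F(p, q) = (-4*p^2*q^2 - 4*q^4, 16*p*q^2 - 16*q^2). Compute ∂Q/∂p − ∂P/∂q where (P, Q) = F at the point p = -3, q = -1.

∂F₂/∂p = 16*q^2
∂F₁/∂q = -8*p^2*q - 16*q^3
Scalar curl = 8*p^2*q + 16*q^3 + 16*q^2
At (-3, -1): -72.

-72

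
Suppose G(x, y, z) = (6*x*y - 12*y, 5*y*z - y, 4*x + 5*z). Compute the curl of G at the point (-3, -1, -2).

(5, -4, 30)

(∇×G)₁ = ∂G₃/∂y − ∂G₂/∂z = -5*y
(∇×G)₂ = ∂G₁/∂z − ∂G₃/∂x = -4
(∇×G)₃ = ∂G₂/∂x − ∂G₁/∂y = -6*x + 12
∇×G = (-5*y, -4, -6*x + 12)
At (-3, -1, -2): (5, -4, 30).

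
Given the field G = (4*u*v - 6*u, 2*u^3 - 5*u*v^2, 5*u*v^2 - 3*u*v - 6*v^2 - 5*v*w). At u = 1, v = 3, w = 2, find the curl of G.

(∇×G)₁ = ∂G₃/∂v − ∂G₂/∂w = 10*u*v - 3*u - 12*v - 5*w
(∇×G)₂ = ∂G₁/∂w − ∂G₃/∂u = -5*v^2 + 3*v
(∇×G)₃ = ∂G₂/∂u − ∂G₁/∂v = 6*u^2 - 4*u - 5*v^2
∇×G = (10*u*v - 3*u - 12*v - 5*w, -5*v^2 + 3*v, 6*u^2 - 4*u - 5*v^2)
At (1, 3, 2): (-19, -36, -43).

(-19, -36, -43)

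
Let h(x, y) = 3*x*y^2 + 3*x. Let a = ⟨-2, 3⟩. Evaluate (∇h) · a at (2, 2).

42

∂h/∂x = 3*y^2 + 3
∂h/∂y = 6*x*y
∇h at (2, 2) = (15, 24)
∇h · a = (15)(-2) + (24)(3) = 42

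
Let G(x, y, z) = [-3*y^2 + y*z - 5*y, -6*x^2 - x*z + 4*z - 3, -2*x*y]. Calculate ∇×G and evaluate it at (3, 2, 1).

(-7, 6, -21)

(∇×G)₁ = ∂G₃/∂y − ∂G₂/∂z = -x - 4
(∇×G)₂ = ∂G₁/∂z − ∂G₃/∂x = 3*y
(∇×G)₃ = ∂G₂/∂x − ∂G₁/∂y = -12*x + 6*y - 2*z + 5
∇×G = (-x - 4, 3*y, -12*x + 6*y - 2*z + 5)
At (3, 2, 1): (-7, 6, -21).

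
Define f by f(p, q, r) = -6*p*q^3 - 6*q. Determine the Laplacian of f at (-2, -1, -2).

∂²f/∂p² = 0
∂²f/∂q² = -36*p*q
∂²f/∂r² = 0
∇²f = -36*p*q
At (-2, -1, -2): -72.

-72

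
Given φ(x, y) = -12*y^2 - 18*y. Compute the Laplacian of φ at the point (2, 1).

∂²φ/∂x² = 0
∂²φ/∂y² = -24
∇²φ = -24
At (2, 1): -24.

-24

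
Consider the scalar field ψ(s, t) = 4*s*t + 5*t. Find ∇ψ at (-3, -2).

∂ψ/∂s = 4*t
∂ψ/∂t = 4*s + 5
∇ψ = (4*t, 4*s + 5)
At (-3, -2): (-8, -7).

(-8, -7)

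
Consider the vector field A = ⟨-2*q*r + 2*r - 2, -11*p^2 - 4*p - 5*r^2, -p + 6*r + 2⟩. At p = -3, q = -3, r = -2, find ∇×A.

(∇×A)₁ = ∂A₃/∂q − ∂A₂/∂r = 10*r
(∇×A)₂ = ∂A₁/∂r − ∂A₃/∂p = -2*q + 3
(∇×A)₃ = ∂A₂/∂p − ∂A₁/∂q = -22*p + 2*r - 4
∇×A = (10*r, -2*q + 3, -22*p + 2*r - 4)
At (-3, -3, -2): (-20, 9, 58).

(-20, 9, 58)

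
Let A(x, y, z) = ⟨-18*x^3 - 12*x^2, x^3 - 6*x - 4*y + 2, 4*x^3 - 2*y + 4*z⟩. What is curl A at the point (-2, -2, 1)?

(∇×A)₁ = ∂A₃/∂y − ∂A₂/∂z = -2
(∇×A)₂ = ∂A₁/∂z − ∂A₃/∂x = -12*x^2
(∇×A)₃ = ∂A₂/∂x − ∂A₁/∂y = 3*x^2 - 6
∇×A = (-2, -12*x^2, 3*x^2 - 6)
At (-2, -2, 1): (-2, -48, 6).

(-2, -48, 6)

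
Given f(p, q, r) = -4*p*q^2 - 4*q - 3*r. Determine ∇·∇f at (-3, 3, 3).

24

∂²f/∂p² = 0
∂²f/∂q² = -8*p
∂²f/∂r² = 0
∇²f = -8*p
At (-3, 3, 3): 24.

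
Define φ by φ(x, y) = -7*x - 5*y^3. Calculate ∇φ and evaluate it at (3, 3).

(-7, -135)

∂φ/∂x = -7
∂φ/∂y = -15*y^2
∇φ = (-7, -15*y^2)
At (3, 3): (-7, -135).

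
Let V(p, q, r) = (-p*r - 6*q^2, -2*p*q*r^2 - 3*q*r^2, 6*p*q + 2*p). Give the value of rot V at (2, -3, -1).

(54, 14, -30)

(∇×V)₁ = ∂V₃/∂q − ∂V₂/∂r = 4*p*q*r + 6*p + 6*q*r
(∇×V)₂ = ∂V₁/∂r − ∂V₃/∂p = -p - 6*q - 2
(∇×V)₃ = ∂V₂/∂p − ∂V₁/∂q = -2*q*r^2 + 12*q
∇×V = (4*p*q*r + 6*p + 6*q*r, -p - 6*q - 2, -2*q*r^2 + 12*q)
At (2, -3, -1): (54, 14, -30).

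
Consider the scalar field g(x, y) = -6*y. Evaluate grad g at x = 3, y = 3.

∂g/∂x = 0
∂g/∂y = -6
∇g = (0, -6)
At (3, 3): (0, -6).

(0, -6)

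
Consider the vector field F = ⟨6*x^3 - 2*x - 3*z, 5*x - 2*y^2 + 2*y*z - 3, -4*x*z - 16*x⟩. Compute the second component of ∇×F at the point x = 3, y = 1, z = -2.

(∇×F)_2 = ∂F₁/∂z − ∂F₃/∂x
= -3 − (-4*z - 16)
= 4*z + 13
At (3, 1, -2): 5.

5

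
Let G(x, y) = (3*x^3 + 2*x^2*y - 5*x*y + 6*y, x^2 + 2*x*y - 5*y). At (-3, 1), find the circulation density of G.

-43

∂G₂/∂x = 2*x + 2*y
∂G₁/∂y = 2*x^2 - 5*x + 6
Scalar curl = -2*x^2 + 7*x + 2*y - 6
At (-3, 1): -43.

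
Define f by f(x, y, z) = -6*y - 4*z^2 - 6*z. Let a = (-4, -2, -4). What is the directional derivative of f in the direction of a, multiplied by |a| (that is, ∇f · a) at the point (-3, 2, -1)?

4

∂f/∂x = 0
∂f/∂y = -6
∂f/∂z = -8*z - 6
∇f at (-3, 2, -1) = (0, -6, 2)
∇f · a = (0)(-4) + (-6)(-2) + (2)(-4) = 4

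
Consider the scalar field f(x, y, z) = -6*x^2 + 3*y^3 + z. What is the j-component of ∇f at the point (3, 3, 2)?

81

(∇f)_2 = ∂f/∂y = 9*y^2
At (3, 3, 2): 81.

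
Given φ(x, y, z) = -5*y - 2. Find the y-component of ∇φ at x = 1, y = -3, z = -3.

(∇φ)_2 = ∂φ/∂y = -5
At (1, -3, -3): -5.

-5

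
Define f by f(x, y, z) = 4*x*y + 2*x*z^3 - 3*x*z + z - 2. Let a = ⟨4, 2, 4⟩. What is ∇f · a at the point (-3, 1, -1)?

-36

∂f/∂x = 4*y + 2*z^3 - 3*z
∂f/∂y = 4*x
∂f/∂z = 6*x*z^2 - 3*x + 1
∇f at (-3, 1, -1) = (5, -12, -8)
∇f · a = (5)(4) + (-12)(2) + (-8)(4) = -36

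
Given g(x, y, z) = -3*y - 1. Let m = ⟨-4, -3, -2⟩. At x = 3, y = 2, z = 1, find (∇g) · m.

9

∂g/∂x = 0
∂g/∂y = -3
∂g/∂z = 0
∇g at (3, 2, 1) = (0, -3, 0)
∇g · m = (0)(-4) + (-3)(-3) + (0)(-2) = 9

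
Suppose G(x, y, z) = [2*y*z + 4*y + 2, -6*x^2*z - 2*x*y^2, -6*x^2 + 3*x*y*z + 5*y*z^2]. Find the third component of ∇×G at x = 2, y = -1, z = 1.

-32

(∇×G)_3 = ∂G₂/∂x − ∂G₁/∂y
= -12*x*z - 2*y^2 − (2*z + 4)
= -12*x*z - 2*y^2 - 2*z - 4
At (2, -1, 1): -32.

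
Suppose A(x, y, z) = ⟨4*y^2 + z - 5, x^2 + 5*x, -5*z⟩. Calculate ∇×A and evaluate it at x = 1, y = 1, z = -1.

(0, 1, -1)

(∇×A)₁ = ∂A₃/∂y − ∂A₂/∂z = 0
(∇×A)₂ = ∂A₁/∂z − ∂A₃/∂x = 1
(∇×A)₃ = ∂A₂/∂x − ∂A₁/∂y = 2*x - 8*y + 5
∇×A = (0, 1, 2*x - 8*y + 5)
At (1, 1, -1): (0, 1, -1).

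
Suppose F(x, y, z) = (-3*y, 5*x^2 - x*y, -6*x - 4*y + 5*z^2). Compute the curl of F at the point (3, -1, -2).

(∇×F)₁ = ∂F₃/∂y − ∂F₂/∂z = -4
(∇×F)₂ = ∂F₁/∂z − ∂F₃/∂x = 6
(∇×F)₃ = ∂F₂/∂x − ∂F₁/∂y = 10*x - y + 3
∇×F = (-4, 6, 10*x - y + 3)
At (3, -1, -2): (-4, 6, 34).

(-4, 6, 34)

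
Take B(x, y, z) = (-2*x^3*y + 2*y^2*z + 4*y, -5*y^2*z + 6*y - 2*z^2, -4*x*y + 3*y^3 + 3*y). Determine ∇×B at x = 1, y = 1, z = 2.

(∇×B)₁ = ∂B₃/∂y − ∂B₂/∂z = -4*x + 14*y^2 + 4*z + 3
(∇×B)₂ = ∂B₁/∂z − ∂B₃/∂x = 2*y^2 + 4*y
(∇×B)₃ = ∂B₂/∂x − ∂B₁/∂y = 2*x^3 - 4*y*z - 4
∇×B = (-4*x + 14*y^2 + 4*z + 3, 2*y^2 + 4*y, 2*x^3 - 4*y*z - 4)
At (1, 1, 2): (21, 6, -10).

(21, 6, -10)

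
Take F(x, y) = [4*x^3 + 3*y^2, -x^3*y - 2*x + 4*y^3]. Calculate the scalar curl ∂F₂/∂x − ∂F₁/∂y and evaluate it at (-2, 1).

-20

∂F₂/∂x = -3*x^2*y - 2
∂F₁/∂y = 6*y
Scalar curl = -3*x^2*y - 6*y - 2
At (-2, 1): -20.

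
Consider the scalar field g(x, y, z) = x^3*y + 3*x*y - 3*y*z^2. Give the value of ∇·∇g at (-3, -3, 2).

72

∂²g/∂x² = 6*x*y
∂²g/∂y² = 0
∂²g/∂z² = -6*y
∇²g = 6*x*y - 6*y
At (-3, -3, 2): 72.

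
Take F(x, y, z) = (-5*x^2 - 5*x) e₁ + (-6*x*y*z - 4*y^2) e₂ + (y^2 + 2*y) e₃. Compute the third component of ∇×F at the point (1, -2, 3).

36

(∇×F)_3 = ∂F₂/∂x − ∂F₁/∂y
= -6*y*z − (0)
= -6*y*z
At (1, -2, 3): 36.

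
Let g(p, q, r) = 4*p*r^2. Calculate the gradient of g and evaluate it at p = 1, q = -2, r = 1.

(4, 0, 8)

∂g/∂p = 4*r^2
∂g/∂q = 0
∂g/∂r = 8*p*r
∇g = (4*r^2, 0, 8*p*r)
At (1, -2, 1): (4, 0, 8).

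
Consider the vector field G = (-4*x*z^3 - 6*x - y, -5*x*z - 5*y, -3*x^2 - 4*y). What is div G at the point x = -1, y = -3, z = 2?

-43

∂G₁/∂x = -4*z^3 - 6
∂G₂/∂y = -5
∂G₃/∂z = 0
∇·G = -4*z^3 - 11
At (-1, -3, 2): -43.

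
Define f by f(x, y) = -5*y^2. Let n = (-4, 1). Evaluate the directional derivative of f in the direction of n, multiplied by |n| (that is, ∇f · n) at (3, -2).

20

∂f/∂x = 0
∂f/∂y = -10*y
∇f at (3, -2) = (0, 20)
∇f · n = (0)(-4) + (20)(1) = 20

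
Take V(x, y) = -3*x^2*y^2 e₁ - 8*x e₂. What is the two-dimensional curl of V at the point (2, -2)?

-56

∂V₂/∂x = -8
∂V₁/∂y = -6*x^2*y
Scalar curl = 6*x^2*y - 8
At (2, -2): -56.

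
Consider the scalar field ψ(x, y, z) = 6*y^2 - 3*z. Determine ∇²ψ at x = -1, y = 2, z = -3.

∂²ψ/∂x² = 0
∂²ψ/∂y² = 12
∂²ψ/∂z² = 0
∇²ψ = 12
At (-1, 2, -3): 12.

12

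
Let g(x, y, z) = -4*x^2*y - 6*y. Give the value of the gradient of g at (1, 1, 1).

(-8, -10, 0)

∂g/∂x = -8*x*y
∂g/∂y = -4*x^2 - 6
∂g/∂z = 0
∇g = (-8*x*y, -4*x^2 - 6, 0)
At (1, 1, 1): (-8, -10, 0).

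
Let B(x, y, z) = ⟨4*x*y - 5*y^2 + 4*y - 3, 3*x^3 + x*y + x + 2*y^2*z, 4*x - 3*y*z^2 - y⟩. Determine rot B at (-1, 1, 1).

(∇×B)₁ = ∂B₃/∂y − ∂B₂/∂z = -2*y^2 - 3*z^2 - 1
(∇×B)₂ = ∂B₁/∂z − ∂B₃/∂x = -4
(∇×B)₃ = ∂B₂/∂x − ∂B₁/∂y = 9*x^2 - 4*x + 11*y - 3
∇×B = (-2*y^2 - 3*z^2 - 1, -4, 9*x^2 - 4*x + 11*y - 3)
At (-1, 1, 1): (-6, -4, 21).

(-6, -4, 21)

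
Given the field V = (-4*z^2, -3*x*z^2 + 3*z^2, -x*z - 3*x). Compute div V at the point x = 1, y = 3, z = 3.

-1

∂V₁/∂x = 0
∂V₂/∂y = 0
∂V₃/∂z = -x
∇·V = -x
At (1, 3, 3): -1.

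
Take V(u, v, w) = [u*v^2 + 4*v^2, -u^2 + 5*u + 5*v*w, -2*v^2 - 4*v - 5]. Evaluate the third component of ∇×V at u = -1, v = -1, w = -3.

13

(∇×V)_3 = ∂V₂/∂u − ∂V₁/∂v
= -2*u + 5 − (2*u*v + 8*v)
= -2*u*v - 2*u - 8*v + 5
At (-1, -1, -3): 13.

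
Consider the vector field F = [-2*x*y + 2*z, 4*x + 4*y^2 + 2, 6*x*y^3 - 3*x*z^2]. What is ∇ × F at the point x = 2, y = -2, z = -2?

(∇×F)₁ = ∂F₃/∂y − ∂F₂/∂z = 18*x*y^2
(∇×F)₂ = ∂F₁/∂z − ∂F₃/∂x = -6*y^3 + 3*z^2 + 2
(∇×F)₃ = ∂F₂/∂x − ∂F₁/∂y = 2*x + 4
∇×F = (18*x*y^2, -6*y^3 + 3*z^2 + 2, 2*x + 4)
At (2, -2, -2): (144, 62, 8).

(144, 62, 8)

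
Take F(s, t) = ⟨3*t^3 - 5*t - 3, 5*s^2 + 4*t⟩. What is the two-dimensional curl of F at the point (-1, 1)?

-14

∂F₂/∂s = 10*s
∂F₁/∂t = 9*t^2 - 5
Scalar curl = 10*s - 9*t^2 + 5
At (-1, 1): -14.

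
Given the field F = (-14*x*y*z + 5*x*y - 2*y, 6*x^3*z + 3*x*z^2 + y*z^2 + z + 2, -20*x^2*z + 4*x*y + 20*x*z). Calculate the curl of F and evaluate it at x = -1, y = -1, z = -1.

(-7, 50, 6)

(∇×F)₁ = ∂F₃/∂y − ∂F₂/∂z = -6*x^3 - 6*x*z + 4*x - 2*y*z - 1
(∇×F)₂ = ∂F₁/∂z − ∂F₃/∂x = -14*x*y + 40*x*z - 4*y - 20*z
(∇×F)₃ = ∂F₂/∂x − ∂F₁/∂y = 18*x^2*z + 14*x*z - 5*x + 3*z^2 + 2
∇×F = (-6*x^3 - 6*x*z + 4*x - 2*y*z - 1, -14*x*y + 40*x*z - 4*y - 20*z, 18*x^2*z + 14*x*z - 5*x + 3*z^2 + 2)
At (-1, -1, -1): (-7, 50, 6).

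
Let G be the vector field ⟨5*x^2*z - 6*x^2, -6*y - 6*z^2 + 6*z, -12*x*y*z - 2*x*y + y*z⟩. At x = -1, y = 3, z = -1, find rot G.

(∇×G)₁ = ∂G₃/∂y − ∂G₂/∂z = -12*x*z - 2*x + 13*z - 6
(∇×G)₂ = ∂G₁/∂z − ∂G₃/∂x = 5*x^2 + 12*y*z + 2*y
(∇×G)₃ = ∂G₂/∂x − ∂G₁/∂y = 0
∇×G = (-12*x*z - 2*x + 13*z - 6, 5*x^2 + 12*y*z + 2*y, 0)
At (-1, 3, -1): (-29, -25, 0).

(-29, -25, 0)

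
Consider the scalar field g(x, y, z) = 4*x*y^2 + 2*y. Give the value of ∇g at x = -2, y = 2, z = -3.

(16, -30, 0)

∂g/∂x = 4*y^2
∂g/∂y = 8*x*y + 2
∂g/∂z = 0
∇g = (4*y^2, 8*x*y + 2, 0)
At (-2, 2, -3): (16, -30, 0).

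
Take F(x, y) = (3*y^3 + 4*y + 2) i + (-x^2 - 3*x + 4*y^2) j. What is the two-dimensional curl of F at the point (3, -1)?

∂F₂/∂x = -2*x - 3
∂F₁/∂y = 9*y^2 + 4
Scalar curl = -2*x - 9*y^2 - 7
At (3, -1): -22.

-22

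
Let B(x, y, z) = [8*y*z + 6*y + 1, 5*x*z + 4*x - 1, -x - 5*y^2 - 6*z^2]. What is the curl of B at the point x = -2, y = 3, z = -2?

(-20, 25, 4)

(∇×B)₁ = ∂B₃/∂y − ∂B₂/∂z = -5*x - 10*y
(∇×B)₂ = ∂B₁/∂z − ∂B₃/∂x = 8*y + 1
(∇×B)₃ = ∂B₂/∂x − ∂B₁/∂y = -3*z - 2
∇×B = (-5*x - 10*y, 8*y + 1, -3*z - 2)
At (-2, 3, -2): (-20, 25, 4).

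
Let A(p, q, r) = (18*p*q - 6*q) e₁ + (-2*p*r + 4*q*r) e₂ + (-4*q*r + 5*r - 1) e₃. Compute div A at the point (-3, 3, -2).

∂A₁/∂p = 18*q
∂A₂/∂q = 4*r
∂A₃/∂r = -4*q + 5
∇·A = 14*q + 4*r + 5
At (-3, 3, -2): 39.

39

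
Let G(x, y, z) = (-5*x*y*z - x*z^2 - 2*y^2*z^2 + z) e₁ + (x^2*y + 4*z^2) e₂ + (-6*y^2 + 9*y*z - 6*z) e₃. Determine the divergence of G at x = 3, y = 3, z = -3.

66

∂G₁/∂x = -5*y*z - z^2
∂G₂/∂y = x^2
∂G₃/∂z = 9*y - 6
∇·G = x^2 - 5*y*z + 9*y - z^2 - 6
At (3, 3, -3): 66.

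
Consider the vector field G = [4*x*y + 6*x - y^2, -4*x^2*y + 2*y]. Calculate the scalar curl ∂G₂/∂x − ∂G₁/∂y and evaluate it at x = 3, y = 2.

∂G₂/∂x = -8*x*y
∂G₁/∂y = 4*x - 2*y
Scalar curl = -8*x*y - 4*x + 2*y
At (3, 2): -56.

-56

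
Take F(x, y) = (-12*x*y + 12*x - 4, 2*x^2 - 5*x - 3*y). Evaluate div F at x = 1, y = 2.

-15

∂F₁/∂x = -12*y + 12
∂F₂/∂y = -3
∇·F = -12*y + 9
At (1, 2): -15.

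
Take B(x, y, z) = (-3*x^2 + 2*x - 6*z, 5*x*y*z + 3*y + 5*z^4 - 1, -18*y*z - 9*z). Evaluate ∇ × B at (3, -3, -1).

(∇×B)₁ = ∂B₃/∂y − ∂B₂/∂z = -5*x*y - 20*z^3 - 18*z
(∇×B)₂ = ∂B₁/∂z − ∂B₃/∂x = -6
(∇×B)₃ = ∂B₂/∂x − ∂B₁/∂y = 5*y*z
∇×B = (-5*x*y - 20*z^3 - 18*z, -6, 5*y*z)
At (3, -3, -1): (83, -6, 15).

(83, -6, 15)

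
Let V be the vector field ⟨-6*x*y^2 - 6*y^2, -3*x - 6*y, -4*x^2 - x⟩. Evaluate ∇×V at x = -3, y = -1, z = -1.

(0, -23, 21)

(∇×V)₁ = ∂V₃/∂y − ∂V₂/∂z = 0
(∇×V)₂ = ∂V₁/∂z − ∂V₃/∂x = 8*x + 1
(∇×V)₃ = ∂V₂/∂x − ∂V₁/∂y = 12*x*y + 12*y - 3
∇×V = (0, 8*x + 1, 12*x*y + 12*y - 3)
At (-3, -1, -1): (0, -23, 21).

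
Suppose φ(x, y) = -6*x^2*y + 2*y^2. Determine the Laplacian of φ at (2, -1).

16

∂²φ/∂x² = -12*y
∂²φ/∂y² = 4
∇²φ = -12*y + 4
At (2, -1): 16.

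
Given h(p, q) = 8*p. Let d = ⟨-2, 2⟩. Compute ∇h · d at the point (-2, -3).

∂h/∂p = 8
∂h/∂q = 0
∇h at (-2, -3) = (8, 0)
∇h · d = (8)(-2) + (0)(2) = -16

-16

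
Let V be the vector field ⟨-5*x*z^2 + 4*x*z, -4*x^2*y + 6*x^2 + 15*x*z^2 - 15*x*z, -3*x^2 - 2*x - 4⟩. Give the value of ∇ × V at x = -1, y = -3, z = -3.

(∇×V)₁ = ∂V₃/∂y − ∂V₂/∂z = -30*x*z + 15*x
(∇×V)₂ = ∂V₁/∂z − ∂V₃/∂x = -10*x*z + 10*x + 2
(∇×V)₃ = ∂V₂/∂x − ∂V₁/∂y = -8*x*y + 12*x + 15*z^2 - 15*z
∇×V = (-30*x*z + 15*x, -10*x*z + 10*x + 2, -8*x*y + 12*x + 15*z^2 - 15*z)
At (-1, -3, -3): (-105, -38, 144).

(-105, -38, 144)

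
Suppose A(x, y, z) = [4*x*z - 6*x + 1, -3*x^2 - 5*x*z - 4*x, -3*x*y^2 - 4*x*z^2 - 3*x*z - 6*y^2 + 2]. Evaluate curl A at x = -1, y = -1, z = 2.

(1, 21, -8)

(∇×A)₁ = ∂A₃/∂y − ∂A₂/∂z = -6*x*y + 5*x - 12*y
(∇×A)₂ = ∂A₁/∂z − ∂A₃/∂x = 4*x + 3*y^2 + 4*z^2 + 3*z
(∇×A)₃ = ∂A₂/∂x − ∂A₁/∂y = -6*x - 5*z - 4
∇×A = (-6*x*y + 5*x - 12*y, 4*x + 3*y^2 + 4*z^2 + 3*z, -6*x - 5*z - 4)
At (-1, -1, 2): (1, 21, -8).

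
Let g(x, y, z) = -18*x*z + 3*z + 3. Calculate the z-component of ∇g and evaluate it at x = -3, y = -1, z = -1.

(∇g)_3 = ∂g/∂z = -18*x + 3
At (-3, -1, -1): 57.

57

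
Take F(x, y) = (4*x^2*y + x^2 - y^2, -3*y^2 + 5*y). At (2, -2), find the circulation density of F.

∂F₂/∂x = 0
∂F₁/∂y = 4*x^2 - 2*y
Scalar curl = -4*x^2 + 2*y
At (2, -2): -20.

-20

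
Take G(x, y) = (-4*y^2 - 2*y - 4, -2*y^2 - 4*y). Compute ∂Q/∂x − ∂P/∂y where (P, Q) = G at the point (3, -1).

-6

∂G₂/∂x = 0
∂G₁/∂y = -8*y - 2
Scalar curl = 8*y + 2
At (3, -1): -6.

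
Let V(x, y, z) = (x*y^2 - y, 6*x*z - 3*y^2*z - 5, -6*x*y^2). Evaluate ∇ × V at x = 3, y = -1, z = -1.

(21, 6, 1)

(∇×V)₁ = ∂V₃/∂y − ∂V₂/∂z = -12*x*y - 6*x + 3*y^2
(∇×V)₂ = ∂V₁/∂z − ∂V₃/∂x = 6*y^2
(∇×V)₃ = ∂V₂/∂x − ∂V₁/∂y = -2*x*y + 6*z + 1
∇×V = (-12*x*y - 6*x + 3*y^2, 6*y^2, -2*x*y + 6*z + 1)
At (3, -1, -1): (21, 6, 1).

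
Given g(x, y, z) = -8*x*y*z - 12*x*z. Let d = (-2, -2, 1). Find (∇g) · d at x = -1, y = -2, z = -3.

68

∂g/∂x = -8*y*z - 12*z
∂g/∂y = -8*x*z
∂g/∂z = -8*x*y - 12*x
∇g at (-1, -2, -3) = (-12, -24, -4)
∇g · d = (-12)(-2) + (-24)(-2) + (-4)(1) = 68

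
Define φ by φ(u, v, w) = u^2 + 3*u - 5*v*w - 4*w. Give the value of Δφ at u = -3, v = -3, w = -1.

2

∂²φ/∂u² = 2
∂²φ/∂v² = 0
∂²φ/∂w² = 0
∇²φ = 2
At (-3, -3, -1): 2.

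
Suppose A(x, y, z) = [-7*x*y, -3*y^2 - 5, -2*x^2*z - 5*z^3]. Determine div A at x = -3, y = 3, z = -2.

-117

∂A₁/∂x = -7*y
∂A₂/∂y = -6*y
∂A₃/∂z = -2*x^2 - 15*z^2
∇·A = -2*x^2 - 13*y - 15*z^2
At (-3, 3, -2): -117.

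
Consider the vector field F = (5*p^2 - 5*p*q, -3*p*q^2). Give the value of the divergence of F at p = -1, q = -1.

-11

∂F₁/∂p = 10*p - 5*q
∂F₂/∂q = -6*p*q
∇·F = -6*p*q + 10*p - 5*q
At (-1, -1): -11.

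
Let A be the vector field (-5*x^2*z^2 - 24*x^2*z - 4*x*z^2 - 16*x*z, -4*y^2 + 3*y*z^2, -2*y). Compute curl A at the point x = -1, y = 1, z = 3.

(∇×A)₁ = ∂A₃/∂y − ∂A₂/∂z = -6*y*z - 2
(∇×A)₂ = ∂A₁/∂z − ∂A₃/∂x = -10*x^2*z - 24*x^2 - 8*x*z - 16*x
(∇×A)₃ = ∂A₂/∂x − ∂A₁/∂y = 0
∇×A = (-6*y*z - 2, -10*x^2*z - 24*x^2 - 8*x*z - 16*x, 0)
At (-1, 1, 3): (-20, -14, 0).

(-20, -14, 0)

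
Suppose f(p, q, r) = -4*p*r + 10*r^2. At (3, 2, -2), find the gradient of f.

∂f/∂p = -4*r
∂f/∂q = 0
∂f/∂r = -4*p + 20*r
∇f = (-4*r, 0, -4*p + 20*r)
At (3, 2, -2): (8, 0, -52).

(8, 0, -52)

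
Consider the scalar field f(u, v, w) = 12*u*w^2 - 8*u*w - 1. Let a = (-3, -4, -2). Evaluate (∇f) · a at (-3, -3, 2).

∂f/∂u = 12*w^2 - 8*w
∂f/∂v = 0
∂f/∂w = 24*u*w - 8*u
∇f at (-3, -3, 2) = (32, 0, -120)
∇f · a = (32)(-3) + (0)(-4) + (-120)(-2) = 144

144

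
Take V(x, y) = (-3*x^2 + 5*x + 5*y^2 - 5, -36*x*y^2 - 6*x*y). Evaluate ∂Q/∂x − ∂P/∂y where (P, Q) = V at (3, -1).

-20

∂V₂/∂x = -36*y^2 - 6*y
∂V₁/∂y = 10*y
Scalar curl = -36*y^2 - 16*y
At (3, -1): -20.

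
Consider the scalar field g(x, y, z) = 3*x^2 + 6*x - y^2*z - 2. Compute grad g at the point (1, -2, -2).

(12, -8, -4)

∂g/∂x = 6*x + 6
∂g/∂y = -2*y*z
∂g/∂z = -y^2
∇g = (6*x + 6, -2*y*z, -y^2)
At (1, -2, -2): (12, -8, -4).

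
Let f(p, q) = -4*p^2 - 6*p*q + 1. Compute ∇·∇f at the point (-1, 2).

∂²f/∂p² = -8
∂²f/∂q² = 0
∇²f = -8
At (-1, 2): -8.

-8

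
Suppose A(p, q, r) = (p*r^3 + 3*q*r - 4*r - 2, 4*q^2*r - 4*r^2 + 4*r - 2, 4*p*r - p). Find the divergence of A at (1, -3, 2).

∂A₁/∂p = r^3
∂A₂/∂q = 8*q*r
∂A₃/∂r = 4*p
∇·A = 4*p + 8*q*r + r^3
At (1, -3, 2): -36.

-36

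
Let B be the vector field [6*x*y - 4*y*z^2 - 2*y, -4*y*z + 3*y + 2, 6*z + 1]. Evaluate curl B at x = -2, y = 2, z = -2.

(8, 32, 30)

(∇×B)₁ = ∂B₃/∂y − ∂B₂/∂z = 4*y
(∇×B)₂ = ∂B₁/∂z − ∂B₃/∂x = -8*y*z
(∇×B)₃ = ∂B₂/∂x − ∂B₁/∂y = -6*x + 4*z^2 + 2
∇×B = (4*y, -8*y*z, -6*x + 4*z^2 + 2)
At (-2, 2, -2): (8, 32, 30).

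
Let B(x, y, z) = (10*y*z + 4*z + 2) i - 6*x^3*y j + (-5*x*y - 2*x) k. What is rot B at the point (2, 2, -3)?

(∇×B)₁ = ∂B₃/∂y − ∂B₂/∂z = -5*x
(∇×B)₂ = ∂B₁/∂z − ∂B₃/∂x = 15*y + 6
(∇×B)₃ = ∂B₂/∂x − ∂B₁/∂y = -18*x^2*y - 10*z
∇×B = (-5*x, 15*y + 6, -18*x^2*y - 10*z)
At (2, 2, -3): (-10, 36, -114).

(-10, 36, -114)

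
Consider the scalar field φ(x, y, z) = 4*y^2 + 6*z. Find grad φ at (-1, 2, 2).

∂φ/∂x = 0
∂φ/∂y = 8*y
∂φ/∂z = 6
∇φ = (0, 8*y, 6)
At (-1, 2, 2): (0, 16, 6).

(0, 16, 6)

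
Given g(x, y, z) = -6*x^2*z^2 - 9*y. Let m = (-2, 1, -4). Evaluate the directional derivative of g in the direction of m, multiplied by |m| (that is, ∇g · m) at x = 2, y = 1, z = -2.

∂g/∂x = -12*x*z^2
∂g/∂y = -9
∂g/∂z = -12*x^2*z
∇g at (2, 1, -2) = (-96, -9, 96)
∇g · m = (-96)(-2) + (-9)(1) + (96)(-4) = -201

-201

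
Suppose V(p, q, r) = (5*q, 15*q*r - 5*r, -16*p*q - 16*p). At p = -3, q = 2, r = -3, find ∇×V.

(23, 48, -5)

(∇×V)₁ = ∂V₃/∂q − ∂V₂/∂r = -16*p - 15*q + 5
(∇×V)₂ = ∂V₁/∂r − ∂V₃/∂p = 16*q + 16
(∇×V)₃ = ∂V₂/∂p − ∂V₁/∂q = -5
∇×V = (-16*p - 15*q + 5, 16*q + 16, -5)
At (-3, 2, -3): (23, 48, -5).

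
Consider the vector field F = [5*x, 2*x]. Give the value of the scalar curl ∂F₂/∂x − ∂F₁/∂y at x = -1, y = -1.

2

∂F₂/∂x = 2
∂F₁/∂y = 0
Scalar curl = 2
At (-1, -1): 2.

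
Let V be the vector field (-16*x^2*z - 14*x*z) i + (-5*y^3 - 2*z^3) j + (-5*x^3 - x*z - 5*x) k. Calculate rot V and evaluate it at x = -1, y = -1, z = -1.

(∇×V)₁ = ∂V₃/∂y − ∂V₂/∂z = 6*z^2
(∇×V)₂ = ∂V₁/∂z − ∂V₃/∂x = -x^2 - 14*x + z + 5
(∇×V)₃ = ∂V₂/∂x − ∂V₁/∂y = 0
∇×V = (6*z^2, -x^2 - 14*x + z + 5, 0)
At (-1, -1, -1): (6, 17, 0).

(6, 17, 0)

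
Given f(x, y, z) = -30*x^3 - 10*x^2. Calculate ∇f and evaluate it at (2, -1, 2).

(-400, 0, 0)

∂f/∂x = -90*x^2 - 20*x
∂f/∂y = 0
∂f/∂z = 0
∇f = (-90*x^2 - 20*x, 0, 0)
At (2, -1, 2): (-400, 0, 0).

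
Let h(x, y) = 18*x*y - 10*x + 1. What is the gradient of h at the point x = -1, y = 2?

∂h/∂x = 18*y - 10
∂h/∂y = 18*x
∇h = (18*y - 10, 18*x)
At (-1, 2): (26, -18).

(26, -18)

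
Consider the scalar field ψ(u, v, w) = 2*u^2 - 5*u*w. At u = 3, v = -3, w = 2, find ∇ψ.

∂ψ/∂u = 4*u - 5*w
∂ψ/∂v = 0
∂ψ/∂w = -5*u
∇ψ = (4*u - 5*w, 0, -5*u)
At (3, -3, 2): (2, 0, -15).

(2, 0, -15)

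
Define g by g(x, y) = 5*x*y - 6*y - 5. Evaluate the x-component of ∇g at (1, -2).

-10

(∇g)_1 = ∂g/∂x = 5*y
At (1, -2): -10.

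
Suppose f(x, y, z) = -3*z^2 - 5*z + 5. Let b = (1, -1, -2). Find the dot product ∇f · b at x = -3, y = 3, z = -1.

∂f/∂x = 0
∂f/∂y = 0
∂f/∂z = -6*z - 5
∇f at (-3, 3, -1) = (0, 0, 1)
∇f · b = (0)(1) + (0)(-1) + (1)(-2) = -2

-2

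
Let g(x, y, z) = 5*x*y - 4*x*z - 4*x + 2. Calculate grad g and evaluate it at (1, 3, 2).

∂g/∂x = 5*y - 4*z - 4
∂g/∂y = 5*x
∂g/∂z = -4*x
∇g = (5*y - 4*z - 4, 5*x, -4*x)
At (1, 3, 2): (3, 5, -4).

(3, 5, -4)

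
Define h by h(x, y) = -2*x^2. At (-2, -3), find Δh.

∂²h/∂x² = -4
∂²h/∂y² = 0
∇²h = -4
At (-2, -3): -4.

-4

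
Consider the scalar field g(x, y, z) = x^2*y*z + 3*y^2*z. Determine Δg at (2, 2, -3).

-30

∂²g/∂x² = 2*y*z
∂²g/∂y² = 6*z
∂²g/∂z² = 0
∇²g = 2*y*z + 6*z
At (2, 2, -3): -30.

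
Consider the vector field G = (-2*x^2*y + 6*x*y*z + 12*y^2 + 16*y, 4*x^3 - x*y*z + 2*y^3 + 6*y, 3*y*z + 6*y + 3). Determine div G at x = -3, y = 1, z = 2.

45

∂G₁/∂x = -4*x*y + 6*y*z
∂G₂/∂y = -x*z + 6*y^2 + 6
∂G₃/∂z = 3*y
∇·G = -4*x*y - x*z + 6*y^2 + 6*y*z + 3*y + 6
At (-3, 1, 2): 45.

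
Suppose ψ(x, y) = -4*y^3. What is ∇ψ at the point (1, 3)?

(0, -108)

∂ψ/∂x = 0
∂ψ/∂y = -12*y^2
∇ψ = (0, -12*y^2)
At (1, 3): (0, -108).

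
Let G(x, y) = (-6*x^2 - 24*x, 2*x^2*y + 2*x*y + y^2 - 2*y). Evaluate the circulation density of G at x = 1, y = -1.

-6

∂G₂/∂x = 4*x*y + 2*y
∂G₁/∂y = 0
Scalar curl = 4*x*y + 2*y
At (1, -1): -6.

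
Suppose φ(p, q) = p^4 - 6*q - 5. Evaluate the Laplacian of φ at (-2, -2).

48

∂²φ/∂p² = 12*p^2
∂²φ/∂q² = 0
∇²φ = 12*p^2
At (-2, -2): 48.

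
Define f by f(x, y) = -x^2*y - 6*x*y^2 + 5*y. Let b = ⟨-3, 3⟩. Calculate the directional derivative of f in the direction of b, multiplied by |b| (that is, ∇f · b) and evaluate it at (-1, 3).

∂f/∂x = -2*x*y - 6*y^2
∂f/∂y = -x^2 - 12*x*y + 5
∇f at (-1, 3) = (-48, 40)
∇f · b = (-48)(-3) + (40)(3) = 264

264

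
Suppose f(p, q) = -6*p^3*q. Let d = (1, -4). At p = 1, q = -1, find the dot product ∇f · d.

∂f/∂p = -18*p^2*q
∂f/∂q = -6*p^3
∇f at (1, -1) = (18, -6)
∇f · d = (18)(1) + (-6)(-4) = 42

42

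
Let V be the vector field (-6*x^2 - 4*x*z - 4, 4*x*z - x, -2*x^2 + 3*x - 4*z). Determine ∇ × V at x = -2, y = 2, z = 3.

(∇×V)₁ = ∂V₃/∂y − ∂V₂/∂z = -4*x
(∇×V)₂ = ∂V₁/∂z − ∂V₃/∂x = -3
(∇×V)₃ = ∂V₂/∂x − ∂V₁/∂y = 4*z - 1
∇×V = (-4*x, -3, 4*z - 1)
At (-2, 2, 3): (8, -3, 11).

(8, -3, 11)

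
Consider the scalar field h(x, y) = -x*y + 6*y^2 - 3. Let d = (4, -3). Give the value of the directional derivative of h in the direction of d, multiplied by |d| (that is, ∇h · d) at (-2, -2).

74

∂h/∂x = -y
∂h/∂y = -x + 12*y
∇h at (-2, -2) = (2, -22)
∇h · d = (2)(4) + (-22)(-3) = 74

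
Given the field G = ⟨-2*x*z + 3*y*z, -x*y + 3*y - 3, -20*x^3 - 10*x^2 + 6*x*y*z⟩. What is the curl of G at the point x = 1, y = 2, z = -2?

(∇×G)₁ = ∂G₃/∂y − ∂G₂/∂z = 6*x*z
(∇×G)₂ = ∂G₁/∂z − ∂G₃/∂x = 60*x^2 + 18*x - 6*y*z + 3*y
(∇×G)₃ = ∂G₂/∂x − ∂G₁/∂y = -y - 3*z
∇×G = (6*x*z, 60*x^2 + 18*x - 6*y*z + 3*y, -y - 3*z)
At (1, 2, -2): (-12, 108, 4).

(-12, 108, 4)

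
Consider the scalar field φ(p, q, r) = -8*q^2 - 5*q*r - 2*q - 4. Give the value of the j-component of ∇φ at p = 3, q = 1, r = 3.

-33

(∇φ)_2 = ∂φ/∂q = -16*q - 5*r - 2
At (3, 1, 3): -33.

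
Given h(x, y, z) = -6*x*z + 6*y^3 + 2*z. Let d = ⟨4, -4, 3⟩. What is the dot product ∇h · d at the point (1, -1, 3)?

-156

∂h/∂x = -6*z
∂h/∂y = 18*y^2
∂h/∂z = -6*x + 2
∇h at (1, -1, 3) = (-18, 18, -4)
∇h · d = (-18)(4) + (18)(-4) + (-4)(3) = -156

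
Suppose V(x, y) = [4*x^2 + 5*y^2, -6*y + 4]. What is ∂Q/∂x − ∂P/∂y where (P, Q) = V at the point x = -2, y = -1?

10

∂V₂/∂x = 0
∂V₁/∂y = 10*y
Scalar curl = -10*y
At (-2, -1): 10.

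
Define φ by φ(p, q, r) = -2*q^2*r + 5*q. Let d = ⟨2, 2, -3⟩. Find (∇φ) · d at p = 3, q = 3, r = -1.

∂φ/∂p = 0
∂φ/∂q = -4*q*r + 5
∂φ/∂r = -2*q^2
∇φ at (3, 3, -1) = (0, 17, -18)
∇φ · d = (0)(2) + (17)(2) + (-18)(-3) = 88

88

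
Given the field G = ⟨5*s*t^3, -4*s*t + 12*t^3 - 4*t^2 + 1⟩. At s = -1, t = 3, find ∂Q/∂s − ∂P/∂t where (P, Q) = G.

∂G₂/∂s = -4*t
∂G₁/∂t = 15*s*t^2
Scalar curl = -15*s*t^2 - 4*t
At (-1, 3): 123.

123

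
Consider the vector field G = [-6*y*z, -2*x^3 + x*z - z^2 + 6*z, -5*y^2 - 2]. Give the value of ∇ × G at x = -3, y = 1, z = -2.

(-17, -6, -68)

(∇×G)₁ = ∂G₃/∂y − ∂G₂/∂z = -x - 10*y + 2*z - 6
(∇×G)₂ = ∂G₁/∂z − ∂G₃/∂x = -6*y
(∇×G)₃ = ∂G₂/∂x − ∂G₁/∂y = -6*x^2 + 7*z
∇×G = (-x - 10*y + 2*z - 6, -6*y, -6*x^2 + 7*z)
At (-3, 1, -2): (-17, -6, -68).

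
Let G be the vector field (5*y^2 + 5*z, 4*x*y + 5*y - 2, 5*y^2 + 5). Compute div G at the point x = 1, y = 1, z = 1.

∂G₁/∂x = 0
∂G₂/∂y = 4*x + 5
∂G₃/∂z = 0
∇·G = 4*x + 5
At (1, 1, 1): 9.

9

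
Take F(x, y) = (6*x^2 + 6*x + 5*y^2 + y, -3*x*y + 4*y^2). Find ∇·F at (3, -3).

9

∂F₁/∂x = 12*x + 6
∂F₂/∂y = -3*x + 8*y
∇·F = 9*x + 8*y + 6
At (3, -3): 9.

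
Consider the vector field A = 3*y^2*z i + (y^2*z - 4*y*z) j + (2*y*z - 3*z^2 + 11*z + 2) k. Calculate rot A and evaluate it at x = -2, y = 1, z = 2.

(∇×A)₁ = ∂A₃/∂y − ∂A₂/∂z = -y^2 + 4*y + 2*z
(∇×A)₂ = ∂A₁/∂z − ∂A₃/∂x = 3*y^2
(∇×A)₃ = ∂A₂/∂x − ∂A₁/∂y = -6*y*z
∇×A = (-y^2 + 4*y + 2*z, 3*y^2, -6*y*z)
At (-2, 1, 2): (7, 3, -12).

(7, 3, -12)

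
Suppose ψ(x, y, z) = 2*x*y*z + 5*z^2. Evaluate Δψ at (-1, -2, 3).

10

∂²ψ/∂x² = 0
∂²ψ/∂y² = 0
∂²ψ/∂z² = 10
∇²ψ = 10
At (-1, -2, 3): 10.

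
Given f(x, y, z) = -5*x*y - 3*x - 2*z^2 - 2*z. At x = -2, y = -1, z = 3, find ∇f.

∂f/∂x = -5*y - 3
∂f/∂y = -5*x
∂f/∂z = -4*z - 2
∇f = (-5*y - 3, -5*x, -4*z - 2)
At (-2, -1, 3): (2, 10, -14).

(2, 10, -14)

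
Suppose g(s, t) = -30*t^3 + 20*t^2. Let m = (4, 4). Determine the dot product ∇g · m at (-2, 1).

-200

∂g/∂s = 0
∂g/∂t = -90*t^2 + 40*t
∇g at (-2, 1) = (0, -50)
∇g · m = (0)(4) + (-50)(4) = -200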